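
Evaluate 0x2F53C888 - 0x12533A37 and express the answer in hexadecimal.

0x1D008E51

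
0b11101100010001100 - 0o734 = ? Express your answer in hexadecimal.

0x1d6b0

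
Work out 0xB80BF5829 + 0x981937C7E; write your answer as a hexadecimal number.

0x150252D4A7

Add column by column in base 16, right to left:
  9+E = 7 carry 1
  2+7+1 = A
  8+C = 4 carry 1
  5+7+1 = D
  F+3 = 2 carry 1
  B+9+1 = 5 carry 1
  0+1+1 = 2
  8+8 = 0 carry 1
  B+9+1 = 5 carry 1
  final carry 1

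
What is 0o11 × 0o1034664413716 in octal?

Multiply each base-8 digit by 9, carrying:
  6×9 = 54 → write 6 carry 6
  1×9+6 = 15 → write 7 carry 1
  7×9+1 = 64 → write 0 carry 8
  3×9+8 = 35 → write 3 carry 4
  1×9+4 = 13 → write 5 carry 1
  4×9+1 = 37 → write 5 carry 4
  4×9+4 = 40 → write 0 carry 5
  6×9+5 = 59 → write 3 carry 7
  6×9+7 = 61 → write 5 carry 7
  4×9+7 = 43 → write 3 carry 5
  3×9+5 = 32 → write 0 carry 4
  0×9+4 = 4 → write 4
  1×9 = 9 → write 1 carry 1
  remaining carry: 1

0o11403530553076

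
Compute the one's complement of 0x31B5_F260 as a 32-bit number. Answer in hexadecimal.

0xCE4A0D9F

Each hex digit d becomes F−d:
  3→C, 1→E, B→4, 5→A, F→0, 2→D, 6→9, 0→F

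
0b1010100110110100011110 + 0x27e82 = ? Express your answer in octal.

0o13165640

0b1010100110110100011110 = 0o12466436 in octal.
0x27e82 = 0o477202 in octal.
Add column by column in base 8, right to left:
  6+2 = 0 carry 1
  3+0+1 = 4
  4+2 = 6
  6+7 = 5 carry 1
  6+7+1 = 6 carry 1
  4+4+1 = 1 carry 1
  2+0+1 = 3
  1+0 = 1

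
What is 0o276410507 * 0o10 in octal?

0o2764105070

Multiply each base-8 digit by 8, carrying:
  7×8 = 56 → write 0 carry 7
  0×8+7 = 7 → write 7
  5×8 = 40 → write 0 carry 5
  0×8+5 = 5 → write 5
  1×8 = 8 → write 0 carry 1
  4×8+1 = 33 → write 1 carry 4
  6×8+4 = 52 → write 4 carry 6
  7×8+6 = 62 → write 6 carry 7
  2×8+7 = 23 → write 7 carry 2
  remaining carry: 2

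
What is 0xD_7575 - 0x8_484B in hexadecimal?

0x52D2A

Subtract column by column in base 16:
  5-B → A (borrow)
  7-4-1 → 2
  5-8 → D (borrow)
  7-4-1 → 2
  D-8 → 5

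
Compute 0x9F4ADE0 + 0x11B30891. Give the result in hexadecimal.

0x1BA7B671

Add column by column in base 16, right to left:
  0+1 = 1
  E+9 = 7 carry 1
  D+8+1 = 6 carry 1
  A+0+1 = B
  4+3 = 7
  F+B = A carry 1
  9+1+1 = B
  0+1 = 1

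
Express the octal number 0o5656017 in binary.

Each octal digit is 3 bits: 5=101 6=110 5=101 6=110 0=000 1=001 7=111.

0b101110101110000001111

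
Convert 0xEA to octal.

Expand each hex digit to 4 bits: E=1110 A=1010.
Group the bits in threes: 011 101 010 → 352.

0o352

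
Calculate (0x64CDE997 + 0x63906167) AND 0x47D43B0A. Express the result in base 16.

0x40540A0A

Add column by column in base 16, right to left:
  7+7 = E
  9+6 = F
  9+1 = A
  E+6 = 4 carry 1
  D+0+1 = E
  C+9 = 5 carry 1
  4+3+1 = 8
  6+6 = C
Sum = 0xC85E4AFE; now AND with 0x47D43B0A:
  C&4=4, 8&7=0, 5&D=5, E&4=4, 4&3=0, A&B=A, F&0=0, E&A=A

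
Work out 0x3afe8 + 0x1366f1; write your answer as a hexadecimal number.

0x1716d9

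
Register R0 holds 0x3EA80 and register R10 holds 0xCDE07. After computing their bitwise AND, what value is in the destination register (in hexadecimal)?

AND each hex digit independently (no carries):
  3&C=0, E&D=C, A&E=A, 8&0=0, 0&7=0

0x0CA00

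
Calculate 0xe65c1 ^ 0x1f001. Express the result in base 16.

0xf95c0

XOR each hex digit independently (no carries):
  e^1=f, 6^f=9, 5^0=5, c^0=c, 1^1=0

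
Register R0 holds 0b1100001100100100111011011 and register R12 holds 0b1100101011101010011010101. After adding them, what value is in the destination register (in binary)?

0b11000111000001111010110000

Add column by column in base 2, right to left:
  1+1 = 0 carry 1
  1+0+1 = 0 carry 1
  0+1+1 = 0 carry 1
  1+0+1 = 0 carry 1
  1+1+1 = 1 carry 1
  0+0+1 = 1
  1+1 = 0 carry 1
  1+1+1 = 1 carry 1
  1+0+1 = 0 carry 1
  0+0+1 = 1
  0+1 = 1
  1+0 = 1
  0+1 = 1
  0+0 = 0
  1+1 = 0 carry 1
  0+1+1 = 0 carry 1
  0+1+1 = 0 carry 1
  1+0+1 = 0 carry 1
  1+1+1 = 1 carry 1
  0+0+1 = 1
  0+1 = 1
  0+0 = 0
  0+0 = 0
  1+1 = 0 carry 1
  1+1+1 = 1 carry 1
  final carry 1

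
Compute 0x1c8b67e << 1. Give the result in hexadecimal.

0x3916cfc

1 bits is not a whole number of base-16 digits; in binary: 1110010001011011001111110 << 1 = 11100100010110110011111100.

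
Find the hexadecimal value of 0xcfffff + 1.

0xd00000

The trailing 5 digits are F (max in base 16), so adding 1 cascades: they roll to 0 and the next digit up increments.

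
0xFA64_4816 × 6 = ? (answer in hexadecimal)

Multiply each base-16 digit by 6, carrying:
  6×6 = 36 → write 4 carry 2
  1×6+2 = 8 → write 8
  8×6 = 48 → write 0 carry 3
  4×6+3 = 27 → write B carry 1
  4×6+1 = 25 → write 9 carry 1
  6×6+1 = 37 → write 5 carry 2
  A×6+2 = 62 → write E carry 3
  F×6+3 = 93 → write D carry 5
  remaining carry: 5

0x5DE59B084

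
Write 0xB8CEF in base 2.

0b10111000110011101111

Expand each hex digit to 4 bits: B=1011 8=1000 C=1100 E=1110 F=1111.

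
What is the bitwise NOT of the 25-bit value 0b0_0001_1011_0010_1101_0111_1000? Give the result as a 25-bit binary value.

0b1111001001101001010000111

Invert each bit: 0000110110010110101111000 → 1111001001101001010000111.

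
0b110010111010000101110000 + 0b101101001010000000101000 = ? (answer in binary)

0b1100000000100000110011000

Add column by column in base 2, right to left:
  0+0 = 0
  0+0 = 0
  0+0 = 0
  0+1 = 1
  1+0 = 1
  1+1 = 0 carry 1
  1+0+1 = 0 carry 1
  0+0+1 = 1
  1+0 = 1
  0+0 = 0
  0+0 = 0
  0+0 = 0
  0+0 = 0
  1+1 = 0 carry 1
  0+0+1 = 1
  1+1 = 0 carry 1
  1+0+1 = 0 carry 1
  1+0+1 = 0 carry 1
  0+1+1 = 0 carry 1
  1+0+1 = 0 carry 1
  0+1+1 = 0 carry 1
  0+1+1 = 0 carry 1
  1+0+1 = 0 carry 1
  1+1+1 = 1 carry 1
  final carry 1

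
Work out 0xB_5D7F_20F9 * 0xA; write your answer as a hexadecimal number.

0x71A6F749BA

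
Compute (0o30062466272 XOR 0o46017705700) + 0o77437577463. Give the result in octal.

0o175535163255

First 0o30062466272 XOR 0o46017705700 = 0o76075363572.
Add column by column in base 8, right to left:
  2+3 = 5
  7+6 = 5 carry 1
  5+4+1 = 2 carry 1
  3+7+1 = 3 carry 1
  6+7+1 = 6 carry 1
  3+5+1 = 1 carry 1
  5+7+1 = 5 carry 1
  7+3+1 = 3 carry 1
  0+4+1 = 5
  6+7 = 5 carry 1
  7+7+1 = 7 carry 1
  final carry 1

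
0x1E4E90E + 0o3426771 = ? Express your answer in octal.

0x1E4E90E = 0o171164416 in octal.
Add column by column in base 8, right to left:
  6+1 = 7
  1+7 = 0 carry 1
  4+7+1 = 4 carry 1
  4+6+1 = 3 carry 1
  6+2+1 = 1 carry 1
  1+4+1 = 6
  1+3 = 4
  7+0 = 7
  1+0 = 1

0o174613407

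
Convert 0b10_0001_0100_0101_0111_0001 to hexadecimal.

Group the bits into nibbles: 0010 0001 0100 0101 0111 0001 → 214571.

0x214571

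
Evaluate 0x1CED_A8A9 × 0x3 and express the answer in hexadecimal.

Multiply each base-16 digit by 3, carrying:
  9×3 = 27 → write B carry 1
  A×3+1 = 31 → write F carry 1
  8×3+1 = 25 → write 9 carry 1
  A×3+1 = 31 → write F carry 1
  D×3+1 = 40 → write 8 carry 2
  E×3+2 = 44 → write C carry 2
  C×3+2 = 38 → write 6 carry 2
  1×3+2 = 5 → write 5

0x56C8F9FB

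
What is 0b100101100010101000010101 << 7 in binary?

Left shift by 7: append 7 zero bits.

0b1001011000101010000101010000000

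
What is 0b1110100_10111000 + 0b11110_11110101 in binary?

0b1001001110101101

Add column by column in base 2, right to left:
  0+1 = 1
  0+0 = 0
  0+1 = 1
  1+0 = 1
  1+1 = 0 carry 1
  1+1+1 = 1 carry 1
  0+1+1 = 0 carry 1
  1+1+1 = 1 carry 1
  0+0+1 = 1
  0+1 = 1
  1+1 = 0 carry 1
  0+1+1 = 0 carry 1
  1+1+1 = 1 carry 1
  1+0+1 = 0 carry 1
  1+0+1 = 0 carry 1
  final carry 1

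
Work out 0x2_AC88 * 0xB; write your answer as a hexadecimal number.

0x1D69D8

Multiply each base-16 digit by 11, carrying:
  8×11 = 88 → write 8 carry 5
  8×11+5 = 93 → write D carry 5
  C×11+5 = 137 → write 9 carry 8
  A×11+8 = 118 → write 6 carry 7
  2×11+7 = 29 → write D carry 1
  remaining carry: 1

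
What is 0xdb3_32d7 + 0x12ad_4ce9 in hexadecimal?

0x20607fc0

Add column by column in base 16, right to left:
  7+9 = 0 carry 1
  d+e+1 = c carry 1
  2+c+1 = f
  3+4 = 7
  3+d = 0 carry 1
  b+a+1 = 6 carry 1
  d+2+1 = 0 carry 1
  0+1+1 = 2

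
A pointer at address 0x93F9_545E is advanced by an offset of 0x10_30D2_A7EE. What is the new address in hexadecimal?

Add column by column in base 16, right to left:
  E+E = C carry 1
  5+E+1 = 4 carry 1
  4+7+1 = C
  5+A = F
  9+2 = B
  F+D = C carry 1
  3+0+1 = 4
  9+3 = C
  0+0 = 0
  0+1 = 1

0x10C4CBFC4C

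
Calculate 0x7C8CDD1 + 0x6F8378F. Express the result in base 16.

0xEC10560

Add column by column in base 16, right to left:
  1+F = 0 carry 1
  D+8+1 = 6 carry 1
  D+7+1 = 5 carry 1
  C+3+1 = 0 carry 1
  8+8+1 = 1 carry 1
  C+F+1 = C carry 1
  7+6+1 = E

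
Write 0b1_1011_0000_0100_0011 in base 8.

Group the bits in threes: 011 011 000 001 000 011 → 330103.

0o330103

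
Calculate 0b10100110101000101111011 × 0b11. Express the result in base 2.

0b111110011111010001110001

Multiply each base-2 digit by 3, carrying:
  1×3 = 3 → write 1 carry 1
  1×3+1 = 4 → write 0 carry 2
  0×3+2 = 2 → write 0 carry 1
  1×3+1 = 4 → write 0 carry 2
  1×3+2 = 5 → write 1 carry 2
  1×3+2 = 5 → write 1 carry 2
  1×3+2 = 5 → write 1 carry 2
  0×3+2 = 2 → write 0 carry 1
  1×3+1 = 4 → write 0 carry 2
  0×3+2 = 2 → write 0 carry 1
  0×3+1 = 1 → write 1
  0×3 = 0 → write 0
  1×3 = 3 → write 1 carry 1
  0×3+1 = 1 → write 1
  1×3 = 3 → write 1 carry 1
  0×3+1 = 1 → write 1
  1×3 = 3 → write 1 carry 1
  1×3+1 = 4 → write 0 carry 2
  0×3+2 = 2 → write 0 carry 1
  0×3+1 = 1 → write 1
  1×3 = 3 → write 1 carry 1
  0×3+1 = 1 → write 1
  1×3 = 3 → write 1 carry 1
  remaining carry: 1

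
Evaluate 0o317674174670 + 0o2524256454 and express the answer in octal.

Add column by column in base 8, right to left:
  0+4 = 4
  7+5 = 4 carry 1
  6+4+1 = 3 carry 1
  4+6+1 = 3 carry 1
  7+5+1 = 5 carry 1
  1+2+1 = 4
  4+4 = 0 carry 1
  7+2+1 = 2 carry 1
  6+5+1 = 4 carry 1
  7+2+1 = 2 carry 1
  1+0+1 = 2
  3+0 = 3

0o322420453344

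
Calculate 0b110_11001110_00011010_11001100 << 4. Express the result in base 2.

Left shift by 4: append 4 zero bits.

0b1101100111000011010110011000000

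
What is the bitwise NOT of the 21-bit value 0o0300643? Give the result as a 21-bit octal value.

0o7477134

Each oct digit d becomes 7−d:
  0→7, 3→4, 0→7, 0→7, 6→1, 4→3, 3→4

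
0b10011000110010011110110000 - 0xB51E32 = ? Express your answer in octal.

0b10011000110010011110110000 = 0o230623660 in octal.
0xB51E32 = 0o55217062 in octal.
Subtract column by column in base 8:
  0-2 → 6 (borrow)
  6-6-1 → 7 (borrow)
  6-0-1 → 5
  3-7 → 4 (borrow)
  2-1-1 → 0
  6-2 → 4
  0-5 → 3 (borrow)
  3-5-1 → 5 (borrow)
  2-0-1 → 1

0o153404576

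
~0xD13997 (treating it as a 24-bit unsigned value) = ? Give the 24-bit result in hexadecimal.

Each hex digit d becomes F−d:
  D→2, 1→E, 3→C, 9→6, 9→6, 7→8

0x2EC668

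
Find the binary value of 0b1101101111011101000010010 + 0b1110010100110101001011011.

Add column by column in base 2, right to left:
  0+1 = 1
  1+1 = 0 carry 1
  0+0+1 = 1
  0+1 = 1
  1+1 = 0 carry 1
  0+0+1 = 1
  0+1 = 1
  0+0 = 0
  0+0 = 0
  1+1 = 0 carry 1
  0+0+1 = 1
  1+1 = 0 carry 1
  1+0+1 = 0 carry 1
  1+1+1 = 1 carry 1
  0+1+1 = 0 carry 1
  1+0+1 = 0 carry 1
  1+0+1 = 0 carry 1
  1+1+1 = 1 carry 1
  1+0+1 = 0 carry 1
  0+1+1 = 0 carry 1
  1+0+1 = 0 carry 1
  1+0+1 = 0 carry 1
  0+1+1 = 0 carry 1
  1+1+1 = 1 carry 1
  1+1+1 = 1 carry 1
  final carry 1

0b11100000100010010001101101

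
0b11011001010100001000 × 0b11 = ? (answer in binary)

0b1010001011111100011000

Multiply each base-2 digit by 3, carrying:
  0×3 = 0 → write 0
  0×3 = 0 → write 0
  0×3 = 0 → write 0
  1×3 = 3 → write 1 carry 1
  0×3+1 = 1 → write 1
  0×3 = 0 → write 0
  0×3 = 0 → write 0
  0×3 = 0 → write 0
  1×3 = 3 → write 1 carry 1
  0×3+1 = 1 → write 1
  1×3 = 3 → write 1 carry 1
  0×3+1 = 1 → write 1
  1×3 = 3 → write 1 carry 1
  0×3+1 = 1 → write 1
  0×3 = 0 → write 0
  1×3 = 3 → write 1 carry 1
  1×3+1 = 4 → write 0 carry 2
  0×3+2 = 2 → write 0 carry 1
  1×3+1 = 4 → write 0 carry 2
  1×3+2 = 5 → write 1 carry 2
  remaining carry: 10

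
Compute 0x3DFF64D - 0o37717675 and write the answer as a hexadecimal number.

0o37717675 = 0x7F9FBD in hexadecimal.
Subtract column by column in base 16:
  D-D → 0
  4-B → 9 (borrow)
  6-F-1 → 6 (borrow)
  F-9-1 → 5
  F-F → 0
  D-7 → 6
  3-0 → 3

0x3605690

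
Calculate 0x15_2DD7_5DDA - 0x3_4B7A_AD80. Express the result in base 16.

0x11E25CB05A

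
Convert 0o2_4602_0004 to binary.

0b10100110000010000000000100

Each octal digit is 3 bits: 2=010 4=100 6=110 0=000 2=010 0=000 0=000 0=000 4=100.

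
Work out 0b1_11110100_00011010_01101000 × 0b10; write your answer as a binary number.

0b11111010000011010011010000

Multiply each base-2 digit by 2, carrying:
  0×2 = 0 → write 0
  0×2 = 0 → write 0
  0×2 = 0 → write 0
  1×2 = 2 → write 0 carry 1
  0×2+1 = 1 → write 1
  1×2 = 2 → write 0 carry 1
  1×2+1 = 3 → write 1 carry 1
  0×2+1 = 1 → write 1
  0×2 = 0 → write 0
  1×2 = 2 → write 0 carry 1
  0×2+1 = 1 → write 1
  1×2 = 2 → write 0 carry 1
  1×2+1 = 3 → write 1 carry 1
  0×2+1 = 1 → write 1
  0×2 = 0 → write 0
  0×2 = 0 → write 0
  0×2 = 0 → write 0
  0×2 = 0 → write 0
  1×2 = 2 → write 0 carry 1
  0×2+1 = 1 → write 1
  1×2 = 2 → write 0 carry 1
  1×2+1 = 3 → write 1 carry 1
  1×2+1 = 3 → write 1 carry 1
  1×2+1 = 3 → write 1 carry 1
  1×2+1 = 3 → write 1 carry 1
  remaining carry: 1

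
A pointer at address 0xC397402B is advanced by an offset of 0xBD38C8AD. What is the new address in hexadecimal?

0x180D008D8

Add column by column in base 16, right to left:
  B+D = 8 carry 1
  2+A+1 = D
  0+8 = 8
  4+C = 0 carry 1
  7+8+1 = 0 carry 1
  9+3+1 = D
  3+D = 0 carry 1
  C+B+1 = 8 carry 1
  final carry 1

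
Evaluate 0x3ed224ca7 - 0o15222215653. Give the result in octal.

0x3ed224ca7 = 0o175510446247 in octal.
Subtract column by column in base 8:
  7-3 → 4
  4-5 → 7 (borrow)
  2-6-1 → 3 (borrow)
  6-5-1 → 0
  4-1 → 3
  4-2 → 2
  0-2 → 6 (borrow)
  1-2-1 → 6 (borrow)
  5-2-1 → 2
  5-5 → 0
  7-1 → 6
  1-0 → 1

0o160266230374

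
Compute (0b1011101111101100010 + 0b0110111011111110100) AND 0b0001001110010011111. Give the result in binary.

0b1010000010110

Add column by column in base 2, right to left:
  0+0 = 0
  1+0 = 1
  0+1 = 1
  0+0 = 0
  0+1 = 1
  1+1 = 0 carry 1
  1+1+1 = 1 carry 1
  0+1+1 = 0 carry 1
  1+1+1 = 1 carry 1
  1+1+1 = 1 carry 1
  1+1+1 = 1 carry 1
  1+0+1 = 0 carry 1
  1+1+1 = 1 carry 1
  0+1+1 = 0 carry 1
  1+1+1 = 1 carry 1
  1+0+1 = 0 carry 1
  1+1+1 = 1 carry 1
  0+1+1 = 0 carry 1
  1+0+1 = 0 carry 1
  final carry 1
Sum = 0b10010101011101010110; now AND with 0b0001001110010011111:
  10010101011101010110
& 00001001110010011111
= 00000001010000010110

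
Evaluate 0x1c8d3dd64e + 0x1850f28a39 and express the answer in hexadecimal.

0x34de306087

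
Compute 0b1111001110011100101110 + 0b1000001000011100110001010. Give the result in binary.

Add column by column in base 2, right to left:
  0+0 = 0
  1+1 = 0 carry 1
  1+0+1 = 0 carry 1
  1+1+1 = 1 carry 1
  0+0+1 = 1
  1+0 = 1
  0+0 = 0
  0+1 = 1
  1+1 = 0 carry 1
  1+0+1 = 0 carry 1
  1+0+1 = 0 carry 1
  0+1+1 = 0 carry 1
  0+1+1 = 0 carry 1
  1+1+1 = 1 carry 1
  1+0+1 = 0 carry 1
  1+0+1 = 0 carry 1
  0+0+1 = 1
  0+0 = 0
  1+1 = 0 carry 1
  1+0+1 = 0 carry 1
  1+0+1 = 0 carry 1
  1+0+1 = 0 carry 1
  0+0+1 = 1
  0+0 = 0
  0+1 = 1

0b1010000010010000010111000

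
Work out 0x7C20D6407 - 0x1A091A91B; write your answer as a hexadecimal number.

0x6217BBAEC

Subtract column by column in base 16:
  7-B → C (borrow)
  0-1-1 → E (borrow)
  4-9-1 → A (borrow)
  6-A-1 → B (borrow)
  D-1-1 → B
  0-9 → 7 (borrow)
  2-0-1 → 1
  C-A → 2
  7-1 → 6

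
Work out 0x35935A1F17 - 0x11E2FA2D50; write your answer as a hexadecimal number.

0x23B05FF1C7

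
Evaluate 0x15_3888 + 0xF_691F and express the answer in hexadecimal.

0x24A1A7

Add column by column in base 16, right to left:
  8+F = 7 carry 1
  8+1+1 = A
  8+9 = 1 carry 1
  3+6+1 = A
  5+F = 4 carry 1
  1+0+1 = 2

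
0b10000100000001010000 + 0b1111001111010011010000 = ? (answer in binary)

0b10001010011010100100000

Add column by column in base 2, right to left:
  0+0 = 0
  0+0 = 0
  0+0 = 0
  0+0 = 0
  1+1 = 0 carry 1
  0+0+1 = 1
  1+1 = 0 carry 1
  0+1+1 = 0 carry 1
  0+0+1 = 1
  0+0 = 0
  0+1 = 1
  0+0 = 0
  0+1 = 1
  0+1 = 1
  1+1 = 0 carry 1
  0+1+1 = 0 carry 1
  0+0+1 = 1
  0+0 = 0
  0+1 = 1
  1+1 = 0 carry 1
  0+1+1 = 0 carry 1
  0+1+1 = 0 carry 1
  final carry 1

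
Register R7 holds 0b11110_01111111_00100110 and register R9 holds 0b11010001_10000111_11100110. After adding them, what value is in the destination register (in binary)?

Add column by column in base 2, right to left:
  0+0 = 0
  1+1 = 0 carry 1
  1+1+1 = 1 carry 1
  0+0+1 = 1
  0+0 = 0
  1+1 = 0 carry 1
  0+1+1 = 0 carry 1
  0+1+1 = 0 carry 1
  1+1+1 = 1 carry 1
  1+1+1 = 1 carry 1
  1+1+1 = 1 carry 1
  1+0+1 = 0 carry 1
  1+0+1 = 0 carry 1
  1+0+1 = 0 carry 1
  1+0+1 = 0 carry 1
  0+1+1 = 0 carry 1
  0+1+1 = 0 carry 1
  1+0+1 = 0 carry 1
  1+0+1 = 0 carry 1
  1+0+1 = 0 carry 1
  1+1+1 = 1 carry 1
  0+0+1 = 1
  0+1 = 1
  0+1 = 1

0b111100000000011100001100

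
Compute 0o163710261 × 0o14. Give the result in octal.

0o2556544114

Multiply each base-8 digit by 12, carrying:
  1×12 = 12 → write 4 carry 1
  6×12+1 = 73 → write 1 carry 9
  2×12+9 = 33 → write 1 carry 4
  0×12+4 = 4 → write 4
  1×12 = 12 → write 4 carry 1
  7×12+1 = 85 → write 5 carry 10
  3×12+10 = 46 → write 6 carry 5
  6×12+5 = 77 → write 5 carry 9
  1×12+9 = 21 → write 5 carry 2
  remaining carry: 2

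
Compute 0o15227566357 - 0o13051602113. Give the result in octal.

Subtract column by column in base 8:
  7-3 → 4
  5-1 → 4
  3-1 → 2
  6-2 → 4
  6-0 → 6
  5-6 → 7 (borrow)
  7-1-1 → 5
  2-5 → 5 (borrow)
  2-0-1 → 1
  5-3 → 2
  1-1 → 0

0o2155764244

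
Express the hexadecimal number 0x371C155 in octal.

0o334340525

Expand each hex digit to 4 bits: 3=0011 7=0111 1=0001 C=1100 1=0001 5=0101 5=0101.
Group the bits in threes: 011 011 100 011 100 000 101 010 101 → 334340525.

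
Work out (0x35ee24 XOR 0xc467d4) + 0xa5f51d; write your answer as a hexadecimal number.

0x1977f0d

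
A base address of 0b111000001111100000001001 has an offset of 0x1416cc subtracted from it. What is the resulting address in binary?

0b110011001110000100111101

0x1416cc = 0b101000001011011001100 in binary.
Subtract column by column in base 2:
  1-0 → 1
  0-0 → 0
  0-1 → 1 (borrow)
  1-1-1 → 1 (borrow)
  0-0-1 → 1 (borrow)
  0-0-1 → 1 (borrow)
  0-1-1 → 0 (borrow)
  0-1-1 → 0 (borrow)
  0-0-1 → 1 (borrow)
  0-1-1 → 0 (borrow)
  0-1-1 → 0 (borrow)
  1-0-1 → 0
  1-1 → 0
  1-0 → 1
  1-0 → 1
  1-0 → 1
  0-0 → 0
  0-0 → 0
  0-1 → 1 (borrow)
  0-0-1 → 1 (borrow)
  0-1-1 → 0 (borrow)
  1-0-1 → 0
  1-0 → 1
  1-0 → 1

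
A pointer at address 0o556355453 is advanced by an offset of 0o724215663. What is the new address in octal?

0o1502573336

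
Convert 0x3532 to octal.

Expand each hex digit to 4 bits: 3=0011 5=0101 3=0011 2=0010.
Group the bits in threes: 011 010 100 110 010 → 32462.

0o32462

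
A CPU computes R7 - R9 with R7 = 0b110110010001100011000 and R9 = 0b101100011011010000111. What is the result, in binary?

Subtract column by column in base 2:
  0-1 → 1 (borrow)
  0-1-1 → 0 (borrow)
  0-1-1 → 0 (borrow)
  1-0-1 → 0
  1-0 → 1
  0-0 → 0
  0-0 → 0
  0-1 → 1 (borrow)
  1-0-1 → 0
  1-1 → 0
  0-1 → 1 (borrow)
  0-0-1 → 1 (borrow)
  0-1-1 → 0 (borrow)
  1-1-1 → 1 (borrow)
  0-0-1 → 1 (borrow)
  0-0-1 → 1 (borrow)
  1-0-1 → 0
  1-1 → 0
  0-1 → 1 (borrow)
  1-0-1 → 0
  1-1 → 0

0b1001110110010010001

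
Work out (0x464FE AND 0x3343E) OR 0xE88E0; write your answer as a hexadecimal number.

0x464FE AND 0x3343E = 0x0243E.
Then OR with 0xE88E0.

0xEACFE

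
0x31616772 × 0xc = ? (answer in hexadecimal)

Multiply each base-16 digit by 12, carrying:
  2×12 = 24 → write 8 carry 1
  7×12+1 = 85 → write 5 carry 5
  7×12+5 = 89 → write 9 carry 5
  6×12+5 = 77 → write d carry 4
  1×12+4 = 16 → write 0 carry 1
  6×12+1 = 73 → write 9 carry 4
  1×12+4 = 16 → write 0 carry 1
  3×12+1 = 37 → write 5 carry 2
  remaining carry: 2

0x25090d958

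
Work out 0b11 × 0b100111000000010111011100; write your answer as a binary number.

Multiply each base-2 digit by 3, carrying:
  0×3 = 0 → write 0
  0×3 = 0 → write 0
  1×3 = 3 → write 1 carry 1
  1×3+1 = 4 → write 0 carry 2
  1×3+2 = 5 → write 1 carry 2
  0×3+2 = 2 → write 0 carry 1
  1×3+1 = 4 → write 0 carry 2
  1×3+2 = 5 → write 1 carry 2
  1×3+2 = 5 → write 1 carry 2
  0×3+2 = 2 → write 0 carry 1
  1×3+1 = 4 → write 0 carry 2
  0×3+2 = 2 → write 0 carry 1
  0×3+1 = 1 → write 1
  0×3 = 0 → write 0
  0×3 = 0 → write 0
  0×3 = 0 → write 0
  0×3 = 0 → write 0
  0×3 = 0 → write 0
  1×3 = 3 → write 1 carry 1
  1×3+1 = 4 → write 0 carry 2
  1×3+2 = 5 → write 1 carry 2
  0×3+2 = 2 → write 0 carry 1
  0×3+1 = 1 → write 1
  1×3 = 3 → write 1 carry 1
  remaining carry: 1

0b1110101000001000110010100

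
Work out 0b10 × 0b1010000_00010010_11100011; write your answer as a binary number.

0b101000000010010111000110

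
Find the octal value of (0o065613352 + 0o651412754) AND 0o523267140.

Add column by column in base 8, right to left:
  2+4 = 6
  5+5 = 2 carry 1
  3+7+1 = 3 carry 1
  3+2+1 = 6
  1+1 = 2
  6+4 = 2 carry 1
  5+1+1 = 7
  6+5 = 3 carry 1
  0+6+1 = 7
Sum = 0o737226326; now AND with 0o523267140:
  7&5=5, 3&2=2, 7&3=3, 2&2=2, 2&6=2, 6&7=6, 3&1=1, 2&4=0, 6&0=0

0o523226100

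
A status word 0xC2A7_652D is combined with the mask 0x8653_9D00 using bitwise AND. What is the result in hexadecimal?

0x82030500

AND each hex digit independently (no carries):
  C&8=8, 2&6=2, A&5=0, 7&3=3, 6&9=0, 5&D=5, 2&0=0, D&0=0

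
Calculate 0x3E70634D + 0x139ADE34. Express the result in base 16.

Add column by column in base 16, right to left:
  D+4 = 1 carry 1
  4+3+1 = 8
  3+E = 1 carry 1
  6+D+1 = 4 carry 1
  0+A+1 = B
  7+9 = 0 carry 1
  E+3+1 = 2 carry 1
  3+1+1 = 5

0x520B4181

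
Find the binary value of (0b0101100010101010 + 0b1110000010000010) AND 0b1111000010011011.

Add column by column in base 2, right to left:
  0+0 = 0
  1+1 = 0 carry 1
  0+0+1 = 1
  1+0 = 1
  0+0 = 0
  1+0 = 1
  0+0 = 0
  1+1 = 0 carry 1
  0+0+1 = 1
  0+0 = 0
  0+0 = 0
  1+0 = 1
  1+0 = 1
  0+1 = 1
  1+1 = 0 carry 1
  0+1+1 = 0 carry 1
  final carry 1
Sum = 0b10011100100101100; now AND with 0b1111000010011011:
  10011100100101100
& 01111000010011011
= 00011000000001000

0b11000000001000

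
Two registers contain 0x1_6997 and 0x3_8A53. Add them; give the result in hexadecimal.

0x4F3EA

Add column by column in base 16, right to left:
  7+3 = A
  9+5 = E
  9+A = 3 carry 1
  6+8+1 = F
  1+3 = 4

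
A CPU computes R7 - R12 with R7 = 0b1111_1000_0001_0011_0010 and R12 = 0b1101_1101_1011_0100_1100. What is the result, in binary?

Subtract column by column in base 2:
  0-0 → 0
  1-0 → 1
  0-1 → 1 (borrow)
  0-1-1 → 0 (borrow)
  1-0-1 → 0
  1-0 → 1
  0-1 → 1 (borrow)
  0-0-1 → 1 (borrow)
  1-1-1 → 1 (borrow)
  0-1-1 → 0 (borrow)
  0-0-1 → 1 (borrow)
  0-1-1 → 0 (borrow)
  0-1-1 → 0 (borrow)
  0-0-1 → 1 (borrow)
  0-1-1 → 0 (borrow)
  1-1-1 → 1 (borrow)
  1-1-1 → 1 (borrow)
  1-0-1 → 0
  1-1 → 0
  1-1 → 0

0b11010010111100110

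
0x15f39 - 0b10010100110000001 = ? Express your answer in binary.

0x15f39 = 0b10101111100111001 in binary.
Subtract column by column in base 2:
  1-1 → 0
  0-0 → 0
  0-0 → 0
  1-0 → 1
  1-0 → 1
  1-0 → 1
  0-0 → 0
  0-1 → 1 (borrow)
  1-1-1 → 1 (borrow)
  1-0-1 → 0
  1-0 → 1
  1-1 → 0
  1-0 → 1
  0-1 → 1 (borrow)
  1-0-1 → 0
  0-0 → 0
  1-1 → 0

0b11010110111000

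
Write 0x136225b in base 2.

0b1001101100010001001011011

Expand each hex digit to 4 bits: 1=0001 3=0011 6=0110 2=0010 2=0010 5=0101 b=1011.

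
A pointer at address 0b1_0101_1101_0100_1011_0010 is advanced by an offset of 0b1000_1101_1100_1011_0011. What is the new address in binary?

0b111101011000101100101

Add column by column in base 2, right to left:
  0+1 = 1
  1+1 = 0 carry 1
  0+0+1 = 1
  0+0 = 0
  1+1 = 0 carry 1
  1+1+1 = 1 carry 1
  0+0+1 = 1
  1+1 = 0 carry 1
  0+0+1 = 1
  0+0 = 0
  1+1 = 0 carry 1
  0+1+1 = 0 carry 1
  1+1+1 = 1 carry 1
  0+0+1 = 1
  1+1 = 0 carry 1
  1+1+1 = 1 carry 1
  1+0+1 = 0 carry 1
  0+0+1 = 1
  1+0 = 1
  0+1 = 1
  1+0 = 1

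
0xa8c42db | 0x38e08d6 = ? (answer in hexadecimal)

OR each hex digit independently (no carries):
  a|3=b, 8|8=8, c|e=e, 4|0=4, 2|8=a, d|d=d, b|6=f

0xb8e4adf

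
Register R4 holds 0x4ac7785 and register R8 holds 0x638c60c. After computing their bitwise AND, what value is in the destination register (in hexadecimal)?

AND each hex digit independently (no carries):
  4&6=4, a&3=2, c&8=8, 7&c=4, 7&6=6, 8&0=0, 5&c=4

0x4284604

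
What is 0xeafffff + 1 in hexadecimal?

0xeb00000

The trailing 5 digits are F (max in base 16), so adding 1 cascades: they roll to 0 and the next digit up increments.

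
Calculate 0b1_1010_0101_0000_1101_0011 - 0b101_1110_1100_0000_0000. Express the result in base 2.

0b101000110010011010011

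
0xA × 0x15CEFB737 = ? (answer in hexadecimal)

0xDA15D2826

Multiply each base-16 digit by 10, carrying:
  7×10 = 70 → write 6 carry 4
  3×10+4 = 34 → write 2 carry 2
  7×10+2 = 72 → write 8 carry 4
  B×10+4 = 114 → write 2 carry 7
  F×10+7 = 157 → write D carry 9
  E×10+9 = 149 → write 5 carry 9
  C×10+9 = 129 → write 1 carry 8
  5×10+8 = 58 → write A carry 3
  1×10+3 = 13 → write D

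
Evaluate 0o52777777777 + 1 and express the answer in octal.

0o53000000000

The trailing 9 digits are 7 (max in base 8), so adding 1 cascades: they roll to 0 and the next digit up increments.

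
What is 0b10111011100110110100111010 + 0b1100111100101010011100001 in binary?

0b100100011001100001000011011

Add column by column in base 2, right to left:
  0+1 = 1
  1+0 = 1
  0+0 = 0
  1+0 = 1
  1+0 = 1
  1+1 = 0 carry 1
  0+1+1 = 0 carry 1
  0+1+1 = 0 carry 1
  1+0+1 = 0 carry 1
  0+0+1 = 1
  1+1 = 0 carry 1
  1+0+1 = 0 carry 1
  0+1+1 = 0 carry 1
  1+0+1 = 0 carry 1
  1+1+1 = 1 carry 1
  0+0+1 = 1
  0+0 = 0
  1+1 = 0 carry 1
  1+1+1 = 1 carry 1
  1+1+1 = 1 carry 1
  0+1+1 = 0 carry 1
  1+0+1 = 0 carry 1
  1+0+1 = 0 carry 1
  1+1+1 = 1 carry 1
  0+1+1 = 0 carry 1
  1+0+1 = 0 carry 1
  final carry 1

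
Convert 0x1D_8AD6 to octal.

0o7305326

Expand each hex digit to 4 bits: 1=0001 D=1101 8=1000 A=1010 D=1101 6=0110.
Group the bits in threes: 111 011 000 101 011 010 110 → 7305326.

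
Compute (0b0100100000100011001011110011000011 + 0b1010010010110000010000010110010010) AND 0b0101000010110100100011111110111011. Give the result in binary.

Add column by column in base 2, right to left:
  1+0 = 1
  1+1 = 0 carry 1
  0+0+1 = 1
  0+0 = 0
  0+1 = 1
  0+0 = 0
  1+0 = 1
  1+1 = 0 carry 1
  0+1+1 = 0 carry 1
  0+0+1 = 1
  1+1 = 0 carry 1
  1+0+1 = 0 carry 1
  1+0+1 = 0 carry 1
  1+0+1 = 0 carry 1
  0+0+1 = 1
  1+0 = 1
  0+1 = 1
  0+0 = 0
  1+0 = 1
  1+0 = 1
  0+0 = 0
  0+0 = 0
  0+1 = 1
  1+1 = 0 carry 1
  0+0+1 = 1
  0+1 = 1
  0+0 = 0
  0+0 = 0
  0+1 = 1
  1+0 = 1
  0+0 = 0
  0+1 = 1
  1+0 = 1
  0+1 = 1
Sum = 0b1110110011010011011100001001010101; now AND with 0b0101000010110100100011111110111011:
  1110110011010011011100001001010101
& 0101000010110100100011111110111011
= 0100000010010000000000001000010001

0b100000010010000000000001000010001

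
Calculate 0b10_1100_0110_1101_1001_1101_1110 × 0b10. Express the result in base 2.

0b101100011011011001110111100

Multiply each base-2 digit by 2, carrying:
  0×2 = 0 → write 0
  1×2 = 2 → write 0 carry 1
  1×2+1 = 3 → write 1 carry 1
  1×2+1 = 3 → write 1 carry 1
  1×2+1 = 3 → write 1 carry 1
  0×2+1 = 1 → write 1
  1×2 = 2 → write 0 carry 1
  1×2+1 = 3 → write 1 carry 1
  1×2+1 = 3 → write 1 carry 1
  0×2+1 = 1 → write 1
  0×2 = 0 → write 0
  1×2 = 2 → write 0 carry 1
  1×2+1 = 3 → write 1 carry 1
  0×2+1 = 1 → write 1
  1×2 = 2 → write 0 carry 1
  1×2+1 = 3 → write 1 carry 1
  0×2+1 = 1 → write 1
  1×2 = 2 → write 0 carry 1
  1×2+1 = 3 → write 1 carry 1
  0×2+1 = 1 → write 1
  0×2 = 0 → write 0
  0×2 = 0 → write 0
  1×2 = 2 → write 0 carry 1
  1×2+1 = 3 → write 1 carry 1
  0×2+1 = 1 → write 1
  1×2 = 2 → write 0 carry 1
  remaining carry: 1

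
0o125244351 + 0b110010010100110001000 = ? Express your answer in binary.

0o125244351 = 0b1010101010100100011101001 in binary.
Add column by column in base 2, right to left:
  1+0 = 1
  0+0 = 0
  0+0 = 0
  1+1 = 0 carry 1
  0+0+1 = 1
  1+0 = 1
  1+0 = 1
  1+1 = 0 carry 1
  0+1+1 = 0 carry 1
  0+0+1 = 1
  0+0 = 0
  1+1 = 0 carry 1
  0+0+1 = 1
  0+1 = 1
  1+0 = 1
  0+0 = 0
  1+1 = 0 carry 1
  0+0+1 = 1
  1+0 = 1
  0+1 = 1
  1+1 = 0 carry 1
  0+0+1 = 1
  1+0 = 1
  0+0 = 0
  1+0 = 1

0b1011011100111001001110001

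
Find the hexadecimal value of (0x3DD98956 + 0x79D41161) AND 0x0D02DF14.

Add column by column in base 16, right to left:
  6+1 = 7
  5+6 = B
  9+1 = A
  8+1 = 9
  9+4 = D
  D+D = A carry 1
  D+9+1 = 7 carry 1
  3+7+1 = B
Sum = 0xB7AD9AB7; now AND with 0x0D02DF14:
  B&0=0, 7&D=5, A&0=0, D&2=0, 9&D=9, A&F=A, B&1=1, 7&4=4

0x5009A14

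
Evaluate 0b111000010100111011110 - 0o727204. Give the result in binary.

0o727204 = 0b111010111010000100 in binary.
Subtract column by column in base 2:
  0-0 → 0
  1-0 → 1
  1-1 → 0
  1-0 → 1
  1-0 → 1
  0-0 → 0
  1-0 → 1
  1-1 → 0
  1-0 → 1
  0-1 → 1 (borrow)
  0-1-1 → 0 (borrow)
  1-1-1 → 1 (borrow)
  0-0-1 → 1 (borrow)
  1-1-1 → 1 (borrow)
  0-0-1 → 1 (borrow)
  0-1-1 → 0 (borrow)
  0-1-1 → 0 (borrow)
  0-1-1 → 0 (borrow)
  1-0-1 → 0
  1-0 → 1
  1-0 → 1

0b110000111101101011010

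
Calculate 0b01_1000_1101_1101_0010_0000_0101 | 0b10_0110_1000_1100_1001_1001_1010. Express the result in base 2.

0b11111011011101101110011111

OR bit by bit (1 where either bit is 1):
  01100011011101001000000101
| 10011010001100100110011010
= 11111011011101101110011111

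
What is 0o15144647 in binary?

Each octal digit is 3 bits: 1=001 5=101 1=001 4=100 4=100 6=110 4=100 7=111.

0b1101001100100110100111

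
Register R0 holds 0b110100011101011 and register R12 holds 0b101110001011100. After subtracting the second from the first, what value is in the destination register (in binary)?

0b110010001111

Subtract column by column in base 2:
  1-0 → 1
  1-0 → 1
  0-1 → 1 (borrow)
  1-1-1 → 1 (borrow)
  0-1-1 → 0 (borrow)
  1-0-1 → 0
  1-1 → 0
  1-0 → 1
  0-0 → 0
  0-0 → 0
  0-1 → 1 (borrow)
  1-1-1 → 1 (borrow)
  0-1-1 → 0 (borrow)
  1-0-1 → 0
  1-1 → 0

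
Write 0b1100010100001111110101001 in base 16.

0x18a1fa9

Group the bits into nibbles: 0001 1000 1010 0001 1111 1010 1001 → 18a1fa9.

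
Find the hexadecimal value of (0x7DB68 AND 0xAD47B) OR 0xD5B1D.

0x7DB68 AND 0xAD47B = 0x2D068.
Then OR with 0xD5B1D.

0xFDB7D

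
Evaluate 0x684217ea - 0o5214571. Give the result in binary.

0b1101000001011001111111001110001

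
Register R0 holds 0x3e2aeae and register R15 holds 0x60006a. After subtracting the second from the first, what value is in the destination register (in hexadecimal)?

Subtract column by column in base 16:
  e-a → 4
  a-6 → 4
  e-0 → e
  a-0 → a
  2-0 → 2
  e-6 → 8
  3-0 → 3

0x382ae44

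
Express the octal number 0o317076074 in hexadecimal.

Each octal digit is 3 bits: 3=011 1=001 7=111 0=000 7=111 6=110 0=000 7=111 4=100.
Group the bits into nibbles: 0011 0011 1100 0111 1100 0011 1100 → 33C7C3C.

0x33C7C3C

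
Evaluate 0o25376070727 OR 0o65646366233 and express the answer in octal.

OR each oct digit independently (no carries):
  2|6=6, 5|5=5, 3|6=7, 7|4=7, 6|6=6, 0|3=3, 7|6=7, 0|6=6, 7|2=7, 2|3=3, 7|3=7

0o65776376737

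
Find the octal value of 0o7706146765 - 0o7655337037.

Subtract column by column in base 8:
  5-7 → 6 (borrow)
  6-3-1 → 2
  7-0 → 7
  6-7 → 7 (borrow)
  4-3-1 → 0
  1-3 → 6 (borrow)
  6-5-1 → 0
  0-5 → 3 (borrow)
  7-6-1 → 0
  7-7 → 0

0o30607726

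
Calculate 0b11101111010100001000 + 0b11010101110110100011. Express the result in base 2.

0b111000101001010101011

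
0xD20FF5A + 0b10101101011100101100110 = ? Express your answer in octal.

0o1535734300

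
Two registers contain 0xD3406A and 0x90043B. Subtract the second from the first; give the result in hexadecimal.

0x433C2F

Subtract column by column in base 16:
  A-B → F (borrow)
  6-3-1 → 2
  0-4 → C (borrow)
  4-0-1 → 3
  3-0 → 3
  D-9 → 4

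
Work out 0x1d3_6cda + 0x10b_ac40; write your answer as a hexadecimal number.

0x2df191a

Add column by column in base 16, right to left:
  a+0 = a
  d+4 = 1 carry 1
  c+c+1 = 9 carry 1
  6+a+1 = 1 carry 1
  3+b+1 = f
  d+0 = d
  1+1 = 2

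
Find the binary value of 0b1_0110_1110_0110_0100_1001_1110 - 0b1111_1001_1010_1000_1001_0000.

0b11101001011110000001110

Subtract column by column in base 2:
  0-0 → 0
  1-0 → 1
  1-0 → 1
  1-0 → 1
  1-1 → 0
  0-0 → 0
  0-0 → 0
  1-1 → 0
  0-0 → 0
  0-0 → 0
  1-0 → 1
  0-1 → 1 (borrow)
  0-0-1 → 1 (borrow)
  1-1-1 → 1 (borrow)
  1-0-1 → 0
  0-1 → 1 (borrow)
  0-1-1 → 0 (borrow)
  1-0-1 → 0
  1-0 → 1
  1-1 → 0
  0-1 → 1 (borrow)
  1-1-1 → 1 (borrow)
  1-1-1 → 1 (borrow)
  0-1-1 → 0 (borrow)
  1-0-1 → 0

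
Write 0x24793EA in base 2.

0b10010001111001001111101010

Expand each hex digit to 4 bits: 2=0010 4=0100 7=0111 9=1001 3=0011 E=1110 A=1010.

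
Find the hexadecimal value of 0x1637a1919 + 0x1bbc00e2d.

Add column by column in base 16, right to left:
  9+d = 6 carry 1
  1+2+1 = 4
  9+e = 7 carry 1
  1+0+1 = 2
  a+0 = a
  7+c = 3 carry 1
  3+b+1 = f
  6+b = 1 carry 1
  1+1+1 = 3

0x31f3a2746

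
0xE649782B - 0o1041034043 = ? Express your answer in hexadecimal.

0xDDC54008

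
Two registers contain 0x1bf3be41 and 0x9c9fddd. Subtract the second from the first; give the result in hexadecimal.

Subtract column by column in base 16:
  1-d → 4 (borrow)
  4-d-1 → 6 (borrow)
  e-d-1 → 0
  b-f → c (borrow)
  3-9-1 → 9 (borrow)
  f-c-1 → 2
  b-9 → 2
  1-0 → 1

0x1229c064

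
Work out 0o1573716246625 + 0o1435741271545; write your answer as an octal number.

Add column by column in base 8, right to left:
  5+5 = 2 carry 1
  2+4+1 = 7
  6+5 = 3 carry 1
  6+1+1 = 0 carry 1
  4+7+1 = 4 carry 1
  2+2+1 = 5
  6+1 = 7
  1+4 = 5
  7+7 = 6 carry 1
  3+5+1 = 1 carry 1
  7+3+1 = 3 carry 1
  5+4+1 = 2 carry 1
  1+1+1 = 3

0o3231657540372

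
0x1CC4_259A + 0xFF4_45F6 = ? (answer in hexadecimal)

0x2CB86B90

Add column by column in base 16, right to left:
  A+6 = 0 carry 1
  9+F+1 = 9 carry 1
  5+5+1 = B
  2+4 = 6
  4+4 = 8
  C+F = B carry 1
  C+F+1 = C carry 1
  1+0+1 = 2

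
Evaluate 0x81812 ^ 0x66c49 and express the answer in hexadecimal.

XOR each hex digit independently (no carries):
  8^6=e, 1^6=7, 8^c=4, 1^4=5, 2^9=b

0xe745b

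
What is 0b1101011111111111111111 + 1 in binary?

0b1101100000000000000000

The trailing 17 digits are 1 (max in base 2), so adding 1 cascades: they roll to 0 and the next digit up increments.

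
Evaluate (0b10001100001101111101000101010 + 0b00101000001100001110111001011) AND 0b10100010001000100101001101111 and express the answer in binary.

0b10100000001000000001001100101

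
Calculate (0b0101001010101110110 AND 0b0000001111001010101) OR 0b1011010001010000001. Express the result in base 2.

0b1011011011011010101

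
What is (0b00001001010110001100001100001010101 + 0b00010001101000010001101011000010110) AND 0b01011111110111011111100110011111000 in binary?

0b11010110110011101100110001101000

Add column by column in base 2, right to left:
  1+0 = 1
  0+1 = 1
  1+1 = 0 carry 1
  0+0+1 = 1
  1+1 = 0 carry 1
  0+0+1 = 1
  1+0 = 1
  0+0 = 0
  0+0 = 0
  0+1 = 1
  0+1 = 1
  1+0 = 1
  1+1 = 0 carry 1
  0+0+1 = 1
  0+1 = 1
  0+1 = 1
  0+0 = 0
  1+0 = 1
  1+0 = 1
  0+1 = 1
  0+0 = 0
  0+0 = 0
  1+0 = 1
  1+0 = 1
  0+1 = 1
  1+0 = 1
  0+1 = 1
  1+1 = 0 carry 1
  0+0+1 = 1
  0+0 = 0
  1+0 = 1
  0+1 = 1
Sum = 0b11010111110011101110111001101011; now AND with 0b01011111110111011111100110011111000:
  00011010111110011101110111001101011
& 01011111110111011111100110011111000
= 00011010110110011101100110001101000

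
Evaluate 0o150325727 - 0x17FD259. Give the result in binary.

0o150325727 = 0b1101000011010101111010111 in binary.
0x17FD259 = 0b1011111111101001001011001 in binary.
Subtract column by column in base 2:
  1-1 → 0
  1-0 → 1
  1-0 → 1
  0-1 → 1 (borrow)
  1-1-1 → 1 (borrow)
  0-0-1 → 1 (borrow)
  1-1-1 → 1 (borrow)
  1-0-1 → 0
  1-0 → 1
  1-1 → 0
  0-0 → 0
  1-0 → 1
  0-1 → 1 (borrow)
  1-0-1 → 0
  0-1 → 1 (borrow)
  1-1-1 → 1 (borrow)
  1-1-1 → 1 (borrow)
  0-1-1 → 0 (borrow)
  0-1-1 → 0 (borrow)
  0-1-1 → 0 (borrow)
  0-1-1 → 0 (borrow)
  1-1-1 → 1 (borrow)
  0-1-1 → 0 (borrow)
  1-0-1 → 0
  1-1 → 0

0b1000011101100101111110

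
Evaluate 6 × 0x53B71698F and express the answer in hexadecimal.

Multiply each base-16 digit by 6, carrying:
  F×6 = 90 → write A carry 5
  8×6+5 = 53 → write 5 carry 3
  9×6+3 = 57 → write 9 carry 3
  6×6+3 = 39 → write 7 carry 2
  1×6+2 = 8 → write 8
  7×6 = 42 → write A carry 2
  B×6+2 = 68 → write 4 carry 4
  3×6+4 = 22 → write 6 carry 1
  5×6+1 = 31 → write F carry 1
  remaining carry: 1

0x1F64A8795A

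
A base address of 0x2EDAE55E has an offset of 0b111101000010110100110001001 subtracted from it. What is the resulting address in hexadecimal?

0b111101000010110100110001001 = 0x7A16989 in hexadecimal.
Subtract column by column in base 16:
  E-9 → 5
  5-8 → D (borrow)
  5-9-1 → B (borrow)
  E-6-1 → 7
  A-1 → 9
  D-A → 3
  E-7 → 7
  2-0 → 2

0x27397BD5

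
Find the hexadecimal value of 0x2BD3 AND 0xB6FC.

0x22D0

AND each hex digit independently (no carries):
  2&B=2, B&6=2, D&F=D, 3&C=0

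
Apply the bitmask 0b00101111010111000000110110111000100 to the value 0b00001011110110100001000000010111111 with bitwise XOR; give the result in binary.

XOR bit by bit (1 where the bits differ):
  00001011110110100001000000010111111
^ 00101111010111000000110110111000100
= 00100100100001100001110110101111011

0b00100100100001100001110110101111011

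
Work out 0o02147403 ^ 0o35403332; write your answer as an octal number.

0o37544731

XOR each oct digit independently (no carries):
  0^3=3, 2^5=7, 1^4=5, 4^0=4, 7^3=4, 4^3=7, 0^3=3, 3^2=1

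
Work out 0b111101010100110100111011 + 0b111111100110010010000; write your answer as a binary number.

Add column by column in base 2, right to left:
  1+0 = 1
  1+0 = 1
  0+0 = 0
  1+0 = 1
  1+1 = 0 carry 1
  1+0+1 = 0 carry 1
  0+0+1 = 1
  0+1 = 1
  1+0 = 1
  0+0 = 0
  1+1 = 0 carry 1
  1+1+1 = 1 carry 1
  0+0+1 = 1
  0+0 = 0
  1+1 = 0 carry 1
  0+1+1 = 0 carry 1
  1+1+1 = 1 carry 1
  0+1+1 = 0 carry 1
  1+1+1 = 1 carry 1
  0+1+1 = 0 carry 1
  1+1+1 = 1 carry 1
  1+0+1 = 0 carry 1
  1+0+1 = 0 carry 1
  1+0+1 = 0 carry 1
  final carry 1

0b1000101010001100111001011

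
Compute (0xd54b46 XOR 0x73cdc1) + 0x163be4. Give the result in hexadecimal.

First 0xd54b46 XOR 0x73cdc1 = 0xa68687.
Add column by column in base 16, right to left:
  7+4 = b
  8+e = 6 carry 1
  6+b+1 = 2 carry 1
  8+3+1 = c
  6+6 = c
  a+1 = b

0xbcc26b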